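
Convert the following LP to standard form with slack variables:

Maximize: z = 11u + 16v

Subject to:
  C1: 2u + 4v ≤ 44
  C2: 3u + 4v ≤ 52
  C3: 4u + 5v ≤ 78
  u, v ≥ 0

max z = 11u + 16v

s.t.
  2u + 4v + s1 = 44
  3u + 4v + s2 = 52
  4u + 5v + s3 = 78
  u, v, s1, s2, s3 ≥ 0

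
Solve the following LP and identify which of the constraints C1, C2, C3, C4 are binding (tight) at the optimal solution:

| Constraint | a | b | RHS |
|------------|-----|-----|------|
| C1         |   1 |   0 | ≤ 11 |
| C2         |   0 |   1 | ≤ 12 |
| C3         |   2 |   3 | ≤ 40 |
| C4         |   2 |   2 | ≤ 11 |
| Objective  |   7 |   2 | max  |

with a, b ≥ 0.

At a = 5.5, b = 0, compute slack b - a·x for each constraint:
  C1: 11 − 5.5 = 5.5  (slack)
  C2: 12 − 0 = 12  (slack)
  C3: 40 − 11 = 29  (slack)
  C4: 11 − 11 = 0  (binding)

Optimal: a = 5.5, b = 0
Binding: C4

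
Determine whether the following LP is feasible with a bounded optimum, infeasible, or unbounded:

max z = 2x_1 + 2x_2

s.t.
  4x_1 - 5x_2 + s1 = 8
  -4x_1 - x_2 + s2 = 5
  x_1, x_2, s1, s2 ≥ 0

Unbounded (objective can increase without bound)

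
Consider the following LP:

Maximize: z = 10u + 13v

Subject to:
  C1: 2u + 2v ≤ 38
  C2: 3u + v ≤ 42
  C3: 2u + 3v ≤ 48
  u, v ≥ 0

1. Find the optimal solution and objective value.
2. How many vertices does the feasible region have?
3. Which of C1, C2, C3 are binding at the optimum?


1. u = 9, v = 10, z = 220
2. 5
3. C1, C3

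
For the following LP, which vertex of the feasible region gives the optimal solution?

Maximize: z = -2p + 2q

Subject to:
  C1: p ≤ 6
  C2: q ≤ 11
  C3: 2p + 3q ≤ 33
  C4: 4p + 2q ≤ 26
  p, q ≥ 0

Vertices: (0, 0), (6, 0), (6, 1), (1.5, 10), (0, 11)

Evaluate the objective at each vertex of the feasible region:
  z(0, 0) = 0
  z(6, 0) = -12
  z(6, 1) = -10
  z(1.5, 10) = 17
  z(0, 11) = 22  ←
The maximum is at p = 0, q = 11.

(0, 11)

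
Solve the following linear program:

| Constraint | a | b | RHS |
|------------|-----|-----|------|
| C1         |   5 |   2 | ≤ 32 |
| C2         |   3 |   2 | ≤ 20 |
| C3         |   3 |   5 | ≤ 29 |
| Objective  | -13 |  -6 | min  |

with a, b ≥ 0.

Evaluate the objective at each vertex of the feasible region:
  z(0, 0) = 0
  z(6.4, 0) = -83.2
  z(6, 1) = -84  ←
  z(4.667, 3) = -78.67
  z(0, 5.8) = -34.8
The minimum is at a = 6, b = 1.

a = 6, b = 1, z = -84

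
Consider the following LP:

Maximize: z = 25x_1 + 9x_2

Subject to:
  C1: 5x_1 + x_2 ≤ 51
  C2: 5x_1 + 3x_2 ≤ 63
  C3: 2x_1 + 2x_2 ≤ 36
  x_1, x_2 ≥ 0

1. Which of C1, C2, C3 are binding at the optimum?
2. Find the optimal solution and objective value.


1. C1, C2
2. x_1 = 9, x_2 = 6, z = 279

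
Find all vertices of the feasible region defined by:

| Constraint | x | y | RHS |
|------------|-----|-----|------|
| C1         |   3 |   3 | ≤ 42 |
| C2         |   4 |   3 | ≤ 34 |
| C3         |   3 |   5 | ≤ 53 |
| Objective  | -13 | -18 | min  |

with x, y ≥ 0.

(0, 0), (8.5, 0), (1, 10), (0, 10.6)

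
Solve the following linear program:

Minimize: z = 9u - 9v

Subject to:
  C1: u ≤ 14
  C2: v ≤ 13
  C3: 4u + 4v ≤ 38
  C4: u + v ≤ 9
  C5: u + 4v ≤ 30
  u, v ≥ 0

Evaluate the objective at each vertex of the feasible region:
  z(0, 0) = 0
  z(9, 0) = 81
  z(2, 7) = -45
  z(0, 7.5) = -67.5  ←
The minimum is at u = 0, v = 7.5.

u = 0, v = 7.5, z = -67.5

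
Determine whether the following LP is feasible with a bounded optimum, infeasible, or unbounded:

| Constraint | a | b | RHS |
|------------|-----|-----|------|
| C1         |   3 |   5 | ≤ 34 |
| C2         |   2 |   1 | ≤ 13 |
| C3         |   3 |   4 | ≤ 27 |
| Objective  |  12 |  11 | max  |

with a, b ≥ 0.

Feasible with a bounded optimal solution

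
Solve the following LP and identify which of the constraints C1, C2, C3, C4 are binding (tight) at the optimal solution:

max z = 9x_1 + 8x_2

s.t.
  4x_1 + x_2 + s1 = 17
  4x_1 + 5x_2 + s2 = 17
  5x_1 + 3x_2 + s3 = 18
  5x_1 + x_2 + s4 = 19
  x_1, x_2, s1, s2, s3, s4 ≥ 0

At x_1 = 3, x_2 = 1, compute slack b - a·x for each constraint:
  C1: 17 − 13 = 4  (slack)
  C2: 17 − 17 = 0  (binding)
  C3: 18 − 18 = 0  (binding)
  C4: 19 − 16 = 3  (slack)

Optimal: x_1 = 3, x_2 = 1
Binding: C2, C3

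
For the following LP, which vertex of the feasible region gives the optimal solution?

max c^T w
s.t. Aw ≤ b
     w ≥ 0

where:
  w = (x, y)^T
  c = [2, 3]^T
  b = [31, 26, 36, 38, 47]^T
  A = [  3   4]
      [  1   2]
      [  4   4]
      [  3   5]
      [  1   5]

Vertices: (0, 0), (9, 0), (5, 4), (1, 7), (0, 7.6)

Evaluate the objective at each vertex of the feasible region:
  z(0, 0) = 0
  z(9, 0) = 18
  z(5, 4) = 22
  z(1, 7) = 23  ←
  z(0, 7.6) = 22.8
The maximum is at x = 1, y = 7.

(1, 7)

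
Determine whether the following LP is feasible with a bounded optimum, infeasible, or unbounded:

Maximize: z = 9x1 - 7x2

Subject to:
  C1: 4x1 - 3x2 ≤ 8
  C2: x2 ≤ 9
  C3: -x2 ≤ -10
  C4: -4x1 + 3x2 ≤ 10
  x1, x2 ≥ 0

Infeasible (no feasible solution exists)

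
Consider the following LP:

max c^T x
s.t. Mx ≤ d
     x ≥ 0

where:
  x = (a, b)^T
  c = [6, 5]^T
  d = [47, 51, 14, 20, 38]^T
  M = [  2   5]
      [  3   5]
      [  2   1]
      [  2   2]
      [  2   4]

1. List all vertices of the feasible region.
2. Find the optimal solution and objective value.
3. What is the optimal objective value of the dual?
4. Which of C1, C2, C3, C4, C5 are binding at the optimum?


1. (0, 0), (7, 0), (4, 6), (1, 9), (0, 9.4)
2. a = 4, b = 6, z = 54
3. 54
4. C3, C4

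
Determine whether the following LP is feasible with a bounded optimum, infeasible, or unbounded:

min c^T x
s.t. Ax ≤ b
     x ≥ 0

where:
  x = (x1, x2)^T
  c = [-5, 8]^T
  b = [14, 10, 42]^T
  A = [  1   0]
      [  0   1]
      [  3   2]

Feasible with a bounded optimal solution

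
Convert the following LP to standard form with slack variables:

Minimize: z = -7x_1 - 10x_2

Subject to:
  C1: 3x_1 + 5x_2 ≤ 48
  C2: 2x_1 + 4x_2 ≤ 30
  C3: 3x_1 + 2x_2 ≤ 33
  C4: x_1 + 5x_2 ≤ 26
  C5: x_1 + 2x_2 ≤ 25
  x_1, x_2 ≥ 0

min z = -7x_1 - 10x_2

s.t.
  3x_1 + 5x_2 + s1 = 48
  2x_1 + 4x_2 + s2 = 30
  3x_1 + 2x_2 + s3 = 33
  x_1 + 5x_2 + s4 = 26
  x_1 + 2x_2 + s5 = 25
  x_1, x_2, s1, s2, s3, s4, s5 ≥ 0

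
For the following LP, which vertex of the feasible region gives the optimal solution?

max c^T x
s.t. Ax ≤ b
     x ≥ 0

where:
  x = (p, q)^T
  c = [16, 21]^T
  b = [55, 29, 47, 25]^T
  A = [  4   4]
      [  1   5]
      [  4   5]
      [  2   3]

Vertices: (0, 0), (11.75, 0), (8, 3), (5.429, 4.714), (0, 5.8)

Evaluate the objective at each vertex of the feasible region:
  z(0, 0) = 0
  z(11.75, 0) = 188
  z(8, 3) = 191  ←
  z(5.429, 4.714) = 185.9
  z(0, 5.8) = 121.8
The maximum is at p = 8, q = 3.

(8, 3)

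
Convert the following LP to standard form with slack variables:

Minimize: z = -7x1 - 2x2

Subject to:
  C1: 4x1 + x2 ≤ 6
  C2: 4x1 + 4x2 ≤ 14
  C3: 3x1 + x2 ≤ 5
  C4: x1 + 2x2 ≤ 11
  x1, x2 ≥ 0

min z = -7x1 - 2x2

s.t.
  4x1 + x2 + s1 = 6
  4x1 + 4x2 + s2 = 14
  3x1 + x2 + s3 = 5
  x1 + 2x2 + s4 = 11
  x1, x2, s1, s2, s3, s4 ≥ 0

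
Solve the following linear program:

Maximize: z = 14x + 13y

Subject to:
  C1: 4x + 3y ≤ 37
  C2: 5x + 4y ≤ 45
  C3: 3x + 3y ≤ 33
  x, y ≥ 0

Evaluate the objective at each vertex of the feasible region:
  z(0, 0) = 0
  z(9, 0) = 126
  z(1, 10) = 144  ←
  z(0, 11) = 143
The maximum is at x = 1, y = 10.

x = 1, y = 10, z = 144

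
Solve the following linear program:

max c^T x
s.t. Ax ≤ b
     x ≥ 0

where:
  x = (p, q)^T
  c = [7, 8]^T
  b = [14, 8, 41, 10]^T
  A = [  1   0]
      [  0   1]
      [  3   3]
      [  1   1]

Evaluate the objective at each vertex of the feasible region:
  z(0, 0) = 0
  z(10, 0) = 70
  z(2, 8) = 78  ←
  z(0, 8) = 64
The maximum is at p = 2, q = 8.

p = 2, q = 8, z = 78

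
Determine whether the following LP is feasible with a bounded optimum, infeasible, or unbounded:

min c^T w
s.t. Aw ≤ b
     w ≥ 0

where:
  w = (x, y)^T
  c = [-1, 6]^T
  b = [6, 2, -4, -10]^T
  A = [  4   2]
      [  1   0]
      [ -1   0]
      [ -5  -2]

Infeasible (no feasible solution exists)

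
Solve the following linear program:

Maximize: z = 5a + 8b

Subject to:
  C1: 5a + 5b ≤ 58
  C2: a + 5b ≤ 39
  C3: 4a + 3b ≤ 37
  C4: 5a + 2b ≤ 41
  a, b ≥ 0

Evaluate the objective at each vertex of the feasible region:
  z(0, 0) = 0
  z(8.2, 0) = 41
  z(7, 3) = 59
  z(4, 7) = 76  ←
  z(0, 7.8) = 62.4
The maximum is at a = 4, b = 7.

a = 4, b = 7, z = 76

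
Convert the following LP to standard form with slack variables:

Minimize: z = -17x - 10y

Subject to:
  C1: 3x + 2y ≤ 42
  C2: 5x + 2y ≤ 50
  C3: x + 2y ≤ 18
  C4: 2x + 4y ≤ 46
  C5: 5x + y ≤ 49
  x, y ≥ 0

min z = -17x - 10y

s.t.
  3x + 2y + s1 = 42
  5x + 2y + s2 = 50
  x + 2y + s3 = 18
  2x + 4y + s4 = 46
  5x + y + s5 = 49
  x, y, s1, s2, s3, s4, s5 ≥ 0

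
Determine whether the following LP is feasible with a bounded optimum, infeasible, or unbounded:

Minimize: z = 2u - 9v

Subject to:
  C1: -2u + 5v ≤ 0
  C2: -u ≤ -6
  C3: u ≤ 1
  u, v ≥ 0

Infeasible (no feasible solution exists)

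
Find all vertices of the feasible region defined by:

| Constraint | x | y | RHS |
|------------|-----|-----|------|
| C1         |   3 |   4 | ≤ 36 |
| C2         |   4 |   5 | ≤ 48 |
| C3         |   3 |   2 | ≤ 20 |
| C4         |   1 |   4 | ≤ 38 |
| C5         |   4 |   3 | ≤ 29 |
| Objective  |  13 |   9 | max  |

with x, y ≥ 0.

(0, 0), (6.667, 0), (2, 7), (1.143, 8.143), (0, 9)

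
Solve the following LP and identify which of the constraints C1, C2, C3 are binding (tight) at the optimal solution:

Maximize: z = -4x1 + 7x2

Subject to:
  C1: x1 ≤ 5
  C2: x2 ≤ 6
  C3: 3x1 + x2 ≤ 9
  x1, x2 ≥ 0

At x1 = 0, x2 = 6, compute slack b - a·x for each constraint:
  C1: 5 − 0 = 5  (slack)
  C2: 6 − 6 = 0  (binding)
  C3: 9 − 6 = 3  (slack)

Optimal: x1 = 0, x2 = 6
Binding: C2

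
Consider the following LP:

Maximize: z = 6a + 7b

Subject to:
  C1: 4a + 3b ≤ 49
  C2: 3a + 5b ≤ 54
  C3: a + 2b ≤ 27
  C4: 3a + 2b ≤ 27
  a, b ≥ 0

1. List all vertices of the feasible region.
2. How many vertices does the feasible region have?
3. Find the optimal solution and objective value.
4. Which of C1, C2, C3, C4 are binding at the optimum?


1. (0, 0), (9, 0), (3, 9), (0, 10.8)
2. 4
3. a = 3, b = 9, z = 81
4. C2, C4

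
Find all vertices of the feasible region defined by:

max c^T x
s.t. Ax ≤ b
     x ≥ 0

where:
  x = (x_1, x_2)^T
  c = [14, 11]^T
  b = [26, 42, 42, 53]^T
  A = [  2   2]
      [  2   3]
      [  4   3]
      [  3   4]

(0, 0), (10.5, 0), (3, 10), (0, 13)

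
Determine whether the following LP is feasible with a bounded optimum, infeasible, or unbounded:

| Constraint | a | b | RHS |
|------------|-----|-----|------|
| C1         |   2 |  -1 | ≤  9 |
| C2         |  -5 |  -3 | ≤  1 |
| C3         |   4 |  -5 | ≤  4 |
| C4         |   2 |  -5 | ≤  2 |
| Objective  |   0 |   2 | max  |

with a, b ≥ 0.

Unbounded (objective can increase without bound)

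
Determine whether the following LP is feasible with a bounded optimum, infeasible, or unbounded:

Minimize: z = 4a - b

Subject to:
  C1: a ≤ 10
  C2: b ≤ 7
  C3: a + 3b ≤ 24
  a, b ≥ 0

Feasible with a bounded optimal solution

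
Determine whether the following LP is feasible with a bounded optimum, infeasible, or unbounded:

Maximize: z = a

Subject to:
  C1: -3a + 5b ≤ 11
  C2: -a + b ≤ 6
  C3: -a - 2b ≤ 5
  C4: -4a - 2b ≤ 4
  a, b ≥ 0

Unbounded (objective can increase without bound)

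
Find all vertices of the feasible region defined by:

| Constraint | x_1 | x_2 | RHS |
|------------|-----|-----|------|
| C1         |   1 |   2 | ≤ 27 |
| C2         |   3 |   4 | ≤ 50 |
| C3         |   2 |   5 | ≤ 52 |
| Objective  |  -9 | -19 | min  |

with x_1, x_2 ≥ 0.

(0, 0), (16.67, 0), (6, 8), (0, 10.4)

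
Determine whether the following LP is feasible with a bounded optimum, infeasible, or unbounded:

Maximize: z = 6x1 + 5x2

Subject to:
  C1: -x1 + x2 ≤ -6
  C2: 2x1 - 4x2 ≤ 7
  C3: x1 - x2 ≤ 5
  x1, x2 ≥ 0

Infeasible (no feasible solution exists)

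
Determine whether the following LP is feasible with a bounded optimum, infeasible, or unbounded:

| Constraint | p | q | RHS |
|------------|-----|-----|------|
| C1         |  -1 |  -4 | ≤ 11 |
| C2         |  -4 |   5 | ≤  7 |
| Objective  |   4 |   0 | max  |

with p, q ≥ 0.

Unbounded (objective can increase without bound)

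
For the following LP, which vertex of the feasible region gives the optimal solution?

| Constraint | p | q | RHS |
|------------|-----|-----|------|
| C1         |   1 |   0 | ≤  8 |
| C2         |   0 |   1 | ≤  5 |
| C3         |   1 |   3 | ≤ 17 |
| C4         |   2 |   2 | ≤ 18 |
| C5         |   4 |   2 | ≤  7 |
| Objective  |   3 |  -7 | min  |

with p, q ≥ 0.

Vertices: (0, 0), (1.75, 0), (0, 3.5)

Evaluate the objective at each vertex of the feasible region:
  z(0, 0) = 0
  z(1.75, 0) = 5.25
  z(0, 3.5) = -24.5  ←
The minimum is at p = 0, q = 3.5.

(0, 3.5)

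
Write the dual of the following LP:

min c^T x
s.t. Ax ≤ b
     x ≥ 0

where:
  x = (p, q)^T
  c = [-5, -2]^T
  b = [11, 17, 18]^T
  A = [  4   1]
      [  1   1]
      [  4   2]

Primal min cᵀx s.t. Ax ≤ b, x ≥ 0  →  Dual max −bᵀy s.t. Aᵀy ≥ −c, y ≥ 0.

Maximize: z = -11y1 - 17y2 - 18y3

Subject to:
  4y1 + y2 + 4y3 ≥ 5
  y1 + y2 + 2y3 ≥ 2
  y1, y2, y3 ≥ 0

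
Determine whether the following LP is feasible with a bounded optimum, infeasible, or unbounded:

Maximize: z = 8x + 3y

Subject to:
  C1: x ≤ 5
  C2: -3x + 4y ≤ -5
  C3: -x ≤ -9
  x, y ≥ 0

Infeasible (no feasible solution exists)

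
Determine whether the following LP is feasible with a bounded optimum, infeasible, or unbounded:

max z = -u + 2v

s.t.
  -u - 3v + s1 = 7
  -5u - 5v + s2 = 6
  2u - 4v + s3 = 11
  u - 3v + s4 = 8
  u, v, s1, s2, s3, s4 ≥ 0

Unbounded (objective can increase without bound)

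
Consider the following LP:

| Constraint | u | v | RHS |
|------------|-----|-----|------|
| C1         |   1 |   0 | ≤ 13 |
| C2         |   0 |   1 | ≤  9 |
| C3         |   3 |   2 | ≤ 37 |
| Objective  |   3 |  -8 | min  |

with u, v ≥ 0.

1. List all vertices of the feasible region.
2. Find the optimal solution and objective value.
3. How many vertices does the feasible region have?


1. (0, 0), (12.33, 0), (6.333, 9), (0, 9)
2. u = 0, v = 9, z = -72
3. 4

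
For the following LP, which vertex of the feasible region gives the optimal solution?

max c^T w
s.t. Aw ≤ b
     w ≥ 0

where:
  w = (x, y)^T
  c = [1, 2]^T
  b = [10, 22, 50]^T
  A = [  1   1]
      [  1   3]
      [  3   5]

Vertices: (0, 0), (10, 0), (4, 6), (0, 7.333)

Evaluate the objective at each vertex of the feasible region:
  z(0, 0) = 0
  z(10, 0) = 10
  z(4, 6) = 16  ←
  z(0, 7.333) = 14.67
The maximum is at x = 4, y = 6.

(4, 6)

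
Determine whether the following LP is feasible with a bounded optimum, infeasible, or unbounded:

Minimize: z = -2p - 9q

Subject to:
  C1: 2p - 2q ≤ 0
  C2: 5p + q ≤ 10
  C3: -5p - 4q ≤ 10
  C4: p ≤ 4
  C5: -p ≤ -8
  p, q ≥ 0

Infeasible (no feasible solution exists)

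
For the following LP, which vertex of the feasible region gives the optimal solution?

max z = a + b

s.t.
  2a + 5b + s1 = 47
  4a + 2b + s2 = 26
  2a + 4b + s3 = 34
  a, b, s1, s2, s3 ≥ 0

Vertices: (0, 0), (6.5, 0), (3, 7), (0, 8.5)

Evaluate the objective at each vertex of the feasible region:
  z(0, 0) = 0
  z(6.5, 0) = 6.5
  z(3, 7) = 10  ←
  z(0, 8.5) = 8.5
The maximum is at a = 3, b = 7.

(3, 7)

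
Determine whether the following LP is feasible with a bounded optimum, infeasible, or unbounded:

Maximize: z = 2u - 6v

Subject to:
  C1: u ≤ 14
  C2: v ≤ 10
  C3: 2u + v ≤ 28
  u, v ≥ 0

Feasible with a bounded optimal solution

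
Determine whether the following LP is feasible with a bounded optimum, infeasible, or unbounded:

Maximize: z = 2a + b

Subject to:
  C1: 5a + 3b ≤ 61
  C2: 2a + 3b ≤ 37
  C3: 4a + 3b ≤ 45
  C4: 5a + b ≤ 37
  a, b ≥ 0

Feasible with a bounded optimal solution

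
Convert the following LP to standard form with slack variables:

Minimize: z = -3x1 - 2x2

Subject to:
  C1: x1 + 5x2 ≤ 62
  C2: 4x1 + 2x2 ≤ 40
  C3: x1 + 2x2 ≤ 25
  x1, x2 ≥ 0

min z = -3x1 - 2x2

s.t.
  x1 + 5x2 + s1 = 62
  4x1 + 2x2 + s2 = 40
  x1 + 2x2 + s3 = 25
  x1, x2, s1, s2, s3 ≥ 0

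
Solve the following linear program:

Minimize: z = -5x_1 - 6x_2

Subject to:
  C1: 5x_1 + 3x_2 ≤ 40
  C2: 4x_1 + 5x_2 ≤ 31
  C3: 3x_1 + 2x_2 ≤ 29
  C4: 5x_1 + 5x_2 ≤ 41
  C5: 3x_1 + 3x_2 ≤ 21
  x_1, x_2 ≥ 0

Evaluate the objective at each vertex of the feasible region:
  z(0, 0) = 0
  z(7, 0) = -35
  z(4, 3) = -38  ←
  z(0, 6.2) = -37.2
The minimum is at x_1 = 4, x_2 = 3.

x_1 = 4, x_2 = 3, z = -38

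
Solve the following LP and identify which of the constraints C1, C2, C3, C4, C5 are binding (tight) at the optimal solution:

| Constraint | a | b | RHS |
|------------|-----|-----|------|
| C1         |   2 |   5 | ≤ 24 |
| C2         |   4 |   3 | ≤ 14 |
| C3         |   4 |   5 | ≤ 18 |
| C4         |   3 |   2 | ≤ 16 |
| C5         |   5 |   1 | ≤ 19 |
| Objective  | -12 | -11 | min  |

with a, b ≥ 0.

At a = 2, b = 2, compute slack b - a·x for each constraint:
  C1: 24 − 14 = 10  (slack)
  C2: 14 − 14 = 0  (binding)
  C3: 18 − 18 = 0  (binding)
  C4: 16 − 10 = 6  (slack)
  C5: 19 − 12 = 7  (slack)

Optimal: a = 2, b = 2
Binding: C2, C3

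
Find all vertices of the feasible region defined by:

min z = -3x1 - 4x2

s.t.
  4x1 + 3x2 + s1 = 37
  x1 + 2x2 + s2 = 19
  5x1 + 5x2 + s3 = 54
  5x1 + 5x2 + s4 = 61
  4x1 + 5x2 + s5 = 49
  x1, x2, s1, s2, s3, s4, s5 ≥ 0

(0, 0), (9.25, 0), (4.75, 6), (1, 9), (0, 9.5)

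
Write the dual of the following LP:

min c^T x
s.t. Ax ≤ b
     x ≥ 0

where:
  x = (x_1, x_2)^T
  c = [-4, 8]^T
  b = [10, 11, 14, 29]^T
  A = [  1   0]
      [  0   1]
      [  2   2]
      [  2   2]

Primal min cᵀx s.t. Ax ≤ b, x ≥ 0  →  Dual max −bᵀy s.t. Aᵀy ≥ −c, y ≥ 0.

Maximize: z = -10y1 - 11y2 - 14y3 - 29y4

Subject to:
  y1 + 2y3 + 2y4 ≥ 4
  y2 + 2y3 + 2y4 ≥ -8
  y1, y2, y3, y4 ≥ 0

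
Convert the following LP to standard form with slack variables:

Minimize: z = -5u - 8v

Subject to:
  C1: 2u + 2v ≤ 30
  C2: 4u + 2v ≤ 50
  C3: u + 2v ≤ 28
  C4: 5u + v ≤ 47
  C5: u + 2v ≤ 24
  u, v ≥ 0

min z = -5u - 8v

s.t.
  2u + 2v + s1 = 30
  4u + 2v + s2 = 50
  u + 2v + s3 = 28
  5u + v + s4 = 47
  u + 2v + s5 = 24
  u, v, s1, s2, s3, s4, s5 ≥ 0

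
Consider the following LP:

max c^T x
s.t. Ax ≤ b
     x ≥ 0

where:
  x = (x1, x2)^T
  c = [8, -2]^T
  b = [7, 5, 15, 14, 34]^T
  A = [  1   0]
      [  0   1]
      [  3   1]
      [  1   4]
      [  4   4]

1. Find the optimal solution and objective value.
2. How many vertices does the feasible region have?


1. x1 = 5, x2 = 0, z = 40
2. 4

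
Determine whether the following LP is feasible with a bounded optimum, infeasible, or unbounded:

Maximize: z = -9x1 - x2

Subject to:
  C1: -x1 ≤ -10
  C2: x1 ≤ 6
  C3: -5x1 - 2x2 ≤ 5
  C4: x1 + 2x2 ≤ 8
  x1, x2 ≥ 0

Infeasible (no feasible solution exists)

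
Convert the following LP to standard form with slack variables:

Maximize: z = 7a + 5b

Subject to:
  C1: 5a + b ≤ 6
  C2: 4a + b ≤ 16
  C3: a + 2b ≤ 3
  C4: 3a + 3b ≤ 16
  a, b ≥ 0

max z = 7a + 5b

s.t.
  5a + b + s1 = 6
  4a + b + s2 = 16
  a + 2b + s3 = 3
  3a + 3b + s4 = 16
  a, b, s1, s2, s3, s4 ≥ 0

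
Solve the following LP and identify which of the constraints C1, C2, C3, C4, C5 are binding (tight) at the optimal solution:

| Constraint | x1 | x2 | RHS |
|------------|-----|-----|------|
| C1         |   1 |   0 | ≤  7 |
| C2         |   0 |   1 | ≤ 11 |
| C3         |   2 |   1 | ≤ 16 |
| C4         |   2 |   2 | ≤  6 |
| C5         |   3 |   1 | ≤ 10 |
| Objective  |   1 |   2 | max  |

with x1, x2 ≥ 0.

At x1 = 0, x2 = 3, compute slack b - a·x for each constraint:
  C1: 7 − 0 = 7  (slack)
  C2: 11 − 3 = 8  (slack)
  C3: 16 − 3 = 13  (slack)
  C4: 6 − 6 = 0  (binding)
  C5: 10 − 3 = 7  (slack)

Optimal: x1 = 0, x2 = 3
Binding: C4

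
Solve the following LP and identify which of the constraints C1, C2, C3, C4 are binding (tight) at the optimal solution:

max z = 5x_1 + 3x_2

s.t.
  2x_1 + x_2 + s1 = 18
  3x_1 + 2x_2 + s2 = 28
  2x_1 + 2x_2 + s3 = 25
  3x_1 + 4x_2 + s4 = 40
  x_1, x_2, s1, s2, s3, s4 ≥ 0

At x_1 = 8, x_2 = 2, compute slack b - a·x for each constraint:
  C1: 18 − 18 = 0  (binding)
  C2: 28 − 28 = 0  (binding)
  C3: 25 − 20 = 5  (slack)
  C4: 40 − 32 = 8  (slack)

Optimal: x_1 = 8, x_2 = 2
Binding: C1, C2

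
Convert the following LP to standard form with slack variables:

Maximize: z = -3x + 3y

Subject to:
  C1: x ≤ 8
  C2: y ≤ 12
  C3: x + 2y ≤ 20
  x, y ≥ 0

max z = -3x + 3y

s.t.
  x + s1 = 8
  y + s2 = 12
  x + 2y + s3 = 20
  x, y, s1, s2, s3 ≥ 0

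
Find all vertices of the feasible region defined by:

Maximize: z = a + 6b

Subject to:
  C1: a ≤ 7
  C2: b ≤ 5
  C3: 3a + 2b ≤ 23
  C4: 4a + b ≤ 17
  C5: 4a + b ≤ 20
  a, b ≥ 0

(0, 0), (4.25, 0), (3, 5), (0, 5)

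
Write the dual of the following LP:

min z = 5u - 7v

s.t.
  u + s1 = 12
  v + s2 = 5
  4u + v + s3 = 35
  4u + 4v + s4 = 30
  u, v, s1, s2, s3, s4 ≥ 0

Primal min cᵀx s.t. Ax ≤ b, x ≥ 0  →  Dual max −bᵀy s.t. Aᵀy ≥ −c, y ≥ 0.

Maximize: z = -12y1 - 5y2 - 35y3 - 30y4

Subject to:
  y1 + 4y3 + 4y4 ≥ -5
  y2 + y3 + 4y4 ≥ 7
  y1, y2, y3, y4 ≥ 0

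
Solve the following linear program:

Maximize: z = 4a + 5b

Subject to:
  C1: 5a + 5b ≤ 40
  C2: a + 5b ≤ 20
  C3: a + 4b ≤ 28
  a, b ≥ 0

Evaluate the objective at each vertex of the feasible region:
  z(0, 0) = 0
  z(8, 0) = 32
  z(5, 3) = 35  ←
  z(0, 4) = 20
The maximum is at a = 5, b = 3.

a = 5, b = 3, z = 35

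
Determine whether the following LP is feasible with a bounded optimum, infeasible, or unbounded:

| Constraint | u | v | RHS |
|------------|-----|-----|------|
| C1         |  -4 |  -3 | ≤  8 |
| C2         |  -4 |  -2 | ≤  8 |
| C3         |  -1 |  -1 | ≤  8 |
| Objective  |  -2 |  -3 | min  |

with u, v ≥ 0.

Unbounded (objective can decrease without bound)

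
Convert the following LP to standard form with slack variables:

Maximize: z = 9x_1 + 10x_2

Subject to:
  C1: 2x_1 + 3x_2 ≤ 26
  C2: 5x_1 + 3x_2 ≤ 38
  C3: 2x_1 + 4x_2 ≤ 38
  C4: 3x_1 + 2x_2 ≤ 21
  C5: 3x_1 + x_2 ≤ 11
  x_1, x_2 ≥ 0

max z = 9x_1 + 10x_2

s.t.
  2x_1 + 3x_2 + s1 = 26
  5x_1 + 3x_2 + s2 = 38
  2x_1 + 4x_2 + s3 = 38
  3x_1 + 2x_2 + s4 = 21
  3x_1 + x_2 + s5 = 11
  x_1, x_2, s1, s2, s3, s4, s5 ≥ 0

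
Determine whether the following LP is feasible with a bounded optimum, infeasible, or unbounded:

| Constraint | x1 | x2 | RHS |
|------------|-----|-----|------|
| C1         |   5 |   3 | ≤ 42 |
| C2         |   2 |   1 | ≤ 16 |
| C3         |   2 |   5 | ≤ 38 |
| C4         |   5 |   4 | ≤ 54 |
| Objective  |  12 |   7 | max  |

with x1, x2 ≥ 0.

Feasible with a bounded optimal solution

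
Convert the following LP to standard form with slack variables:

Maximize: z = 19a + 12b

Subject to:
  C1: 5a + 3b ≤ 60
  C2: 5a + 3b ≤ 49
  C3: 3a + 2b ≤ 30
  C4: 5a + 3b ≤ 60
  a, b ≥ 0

max z = 19a + 12b

s.t.
  5a + 3b + s1 = 60
  5a + 3b + s2 = 49
  3a + 2b + s3 = 30
  5a + 3b + s4 = 60
  a, b, s1, s2, s3, s4 ≥ 0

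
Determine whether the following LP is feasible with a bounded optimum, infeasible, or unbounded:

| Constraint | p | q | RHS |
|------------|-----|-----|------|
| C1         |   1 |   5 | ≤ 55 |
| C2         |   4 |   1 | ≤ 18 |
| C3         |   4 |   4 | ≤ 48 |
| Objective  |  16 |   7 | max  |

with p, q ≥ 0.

Feasible with a bounded optimal solution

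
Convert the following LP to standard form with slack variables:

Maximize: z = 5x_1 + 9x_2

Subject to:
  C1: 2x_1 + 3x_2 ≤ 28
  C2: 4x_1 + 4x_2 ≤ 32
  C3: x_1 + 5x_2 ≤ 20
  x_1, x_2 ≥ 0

max z = 5x_1 + 9x_2

s.t.
  2x_1 + 3x_2 + s1 = 28
  4x_1 + 4x_2 + s2 = 32
  x_1 + 5x_2 + s3 = 20
  x_1, x_2, s1, s2, s3 ≥ 0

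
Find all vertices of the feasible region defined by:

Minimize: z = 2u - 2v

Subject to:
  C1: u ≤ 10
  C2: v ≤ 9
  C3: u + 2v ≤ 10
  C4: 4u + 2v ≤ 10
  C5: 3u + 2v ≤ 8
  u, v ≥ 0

(0, 0), (2.5, 0), (2, 1), (0, 4)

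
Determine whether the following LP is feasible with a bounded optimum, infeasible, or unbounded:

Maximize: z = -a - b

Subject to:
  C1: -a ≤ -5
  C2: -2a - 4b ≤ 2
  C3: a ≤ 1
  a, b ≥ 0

Infeasible (no feasible solution exists)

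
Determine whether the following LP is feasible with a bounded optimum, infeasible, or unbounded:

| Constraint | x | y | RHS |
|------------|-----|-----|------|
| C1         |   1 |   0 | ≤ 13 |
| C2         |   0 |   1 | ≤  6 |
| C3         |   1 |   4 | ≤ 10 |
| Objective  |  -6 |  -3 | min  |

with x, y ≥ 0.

Feasible with a bounded optimal solution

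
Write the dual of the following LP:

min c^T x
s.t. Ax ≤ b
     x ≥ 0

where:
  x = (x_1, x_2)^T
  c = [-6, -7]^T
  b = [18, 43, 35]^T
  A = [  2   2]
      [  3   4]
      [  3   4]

Primal min cᵀx s.t. Ax ≤ b, x ≥ 0  →  Dual max −bᵀy s.t. Aᵀy ≥ −c, y ≥ 0.

Maximize: z = -18y1 - 43y2 - 35y3

Subject to:
  2y1 + 3y2 + 3y3 ≥ 6
  2y1 + 4y2 + 4y3 ≥ 7
  y1, y2, y3 ≥ 0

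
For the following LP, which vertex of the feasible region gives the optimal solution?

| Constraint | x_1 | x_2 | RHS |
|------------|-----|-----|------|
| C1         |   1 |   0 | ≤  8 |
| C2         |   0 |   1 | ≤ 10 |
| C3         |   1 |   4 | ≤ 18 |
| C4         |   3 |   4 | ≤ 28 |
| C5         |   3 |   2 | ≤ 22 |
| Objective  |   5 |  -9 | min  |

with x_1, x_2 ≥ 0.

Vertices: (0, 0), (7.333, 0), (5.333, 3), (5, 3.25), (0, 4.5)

Evaluate the objective at each vertex of the feasible region:
  z(0, 0) = 0
  z(7.333, 0) = 36.67
  z(5.333, 3) = -0.3333
  z(5, 3.25) = -4.25
  z(0, 4.5) = -40.5  ←
The minimum is at x_1 = 0, x_2 = 4.5.

(0, 4.5)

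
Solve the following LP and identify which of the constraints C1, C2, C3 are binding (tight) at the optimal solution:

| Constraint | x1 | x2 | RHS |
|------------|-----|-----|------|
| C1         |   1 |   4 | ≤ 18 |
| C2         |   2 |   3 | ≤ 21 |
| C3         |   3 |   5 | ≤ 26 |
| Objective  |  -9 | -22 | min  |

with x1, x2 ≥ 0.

At x1 = 2, x2 = 4, compute slack b - a·x for each constraint:
  C1: 18 − 18 = 0  (binding)
  C2: 21 − 16 = 5  (slack)
  C3: 26 − 26 = 0  (binding)

Optimal: x1 = 2, x2 = 4
Binding: C1, C3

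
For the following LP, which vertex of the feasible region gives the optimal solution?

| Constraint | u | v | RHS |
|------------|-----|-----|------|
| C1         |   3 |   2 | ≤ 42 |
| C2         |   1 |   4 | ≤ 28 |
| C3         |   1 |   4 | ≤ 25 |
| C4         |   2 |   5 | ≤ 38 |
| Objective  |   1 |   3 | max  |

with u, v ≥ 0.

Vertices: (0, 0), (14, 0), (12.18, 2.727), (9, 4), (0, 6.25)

Evaluate the objective at each vertex of the feasible region:
  z(0, 0) = 0
  z(14, 0) = 14
  z(12.18, 2.727) = 20.36
  z(9, 4) = 21  ←
  z(0, 6.25) = 18.75
The maximum is at u = 9, v = 4.

(9, 4)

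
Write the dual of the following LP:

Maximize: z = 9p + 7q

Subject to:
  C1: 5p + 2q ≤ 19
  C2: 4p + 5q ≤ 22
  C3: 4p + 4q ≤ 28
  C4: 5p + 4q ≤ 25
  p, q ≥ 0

Primal max cᵀx s.t. Ax ≤ b, x ≥ 0  →  Dual min bᵀy s.t. Aᵀy ≥ c, y ≥ 0.

Minimize: z = 19y1 + 22y2 + 28y3 + 25y4

Subject to:
  5y1 + 4y2 + 4y3 + 5y4 ≥ 9
  2y1 + 5y2 + 4y3 + 4y4 ≥ 7
  y1, y2, y3, y4 ≥ 0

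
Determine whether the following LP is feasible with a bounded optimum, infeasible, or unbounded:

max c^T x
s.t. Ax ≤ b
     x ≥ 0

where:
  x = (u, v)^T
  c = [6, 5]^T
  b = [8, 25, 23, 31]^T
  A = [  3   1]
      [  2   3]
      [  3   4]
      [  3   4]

Feasible with a bounded optimal solution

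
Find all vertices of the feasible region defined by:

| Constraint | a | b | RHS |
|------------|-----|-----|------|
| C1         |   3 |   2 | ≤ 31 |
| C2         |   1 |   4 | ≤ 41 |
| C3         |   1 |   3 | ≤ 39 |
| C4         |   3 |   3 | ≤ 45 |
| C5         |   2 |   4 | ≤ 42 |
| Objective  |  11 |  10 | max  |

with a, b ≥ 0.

(0, 0), (10.33, 0), (5, 8), (1, 10), (0, 10.25)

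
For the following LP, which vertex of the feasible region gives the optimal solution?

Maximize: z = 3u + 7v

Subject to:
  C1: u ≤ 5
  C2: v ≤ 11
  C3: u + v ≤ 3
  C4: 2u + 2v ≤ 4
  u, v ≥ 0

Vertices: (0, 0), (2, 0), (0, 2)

Evaluate the objective at each vertex of the feasible region:
  z(0, 0) = 0
  z(2, 0) = 6
  z(0, 2) = 14  ←
The maximum is at u = 0, v = 2.

(0, 2)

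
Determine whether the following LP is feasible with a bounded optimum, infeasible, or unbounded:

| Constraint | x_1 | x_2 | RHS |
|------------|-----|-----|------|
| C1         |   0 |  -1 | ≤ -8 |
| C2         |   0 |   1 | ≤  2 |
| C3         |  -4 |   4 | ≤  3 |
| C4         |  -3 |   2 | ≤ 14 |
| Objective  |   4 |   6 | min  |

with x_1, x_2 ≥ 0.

Infeasible (no feasible solution exists)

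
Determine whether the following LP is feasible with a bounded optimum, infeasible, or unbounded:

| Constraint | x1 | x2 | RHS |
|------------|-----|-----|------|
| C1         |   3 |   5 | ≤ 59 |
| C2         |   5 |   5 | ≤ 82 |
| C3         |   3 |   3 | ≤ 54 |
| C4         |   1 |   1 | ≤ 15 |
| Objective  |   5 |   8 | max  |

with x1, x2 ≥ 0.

Feasible with a bounded optimal solution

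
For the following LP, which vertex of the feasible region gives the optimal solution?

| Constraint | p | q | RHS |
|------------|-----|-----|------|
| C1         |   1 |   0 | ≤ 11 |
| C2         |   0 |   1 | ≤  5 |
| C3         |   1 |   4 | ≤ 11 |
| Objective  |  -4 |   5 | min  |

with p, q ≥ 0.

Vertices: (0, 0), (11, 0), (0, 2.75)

Evaluate the objective at each vertex of the feasible region:
  z(0, 0) = 0
  z(11, 0) = -44  ←
  z(0, 2.75) = 13.75
The minimum is at p = 11, q = 0.

(11, 0)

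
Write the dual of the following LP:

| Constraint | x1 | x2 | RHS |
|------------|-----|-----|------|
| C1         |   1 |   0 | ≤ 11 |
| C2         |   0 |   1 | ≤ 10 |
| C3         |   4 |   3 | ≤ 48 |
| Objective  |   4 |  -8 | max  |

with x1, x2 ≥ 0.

Primal max cᵀx s.t. Ax ≤ b, x ≥ 0  →  Dual min bᵀy s.t. Aᵀy ≥ c, y ≥ 0.

Minimize: z = 11y1 + 10y2 + 48y3

Subject to:
  y1 + 4y3 ≥ 4
  y2 + 3y3 ≥ -8
  y1, y2, y3 ≥ 0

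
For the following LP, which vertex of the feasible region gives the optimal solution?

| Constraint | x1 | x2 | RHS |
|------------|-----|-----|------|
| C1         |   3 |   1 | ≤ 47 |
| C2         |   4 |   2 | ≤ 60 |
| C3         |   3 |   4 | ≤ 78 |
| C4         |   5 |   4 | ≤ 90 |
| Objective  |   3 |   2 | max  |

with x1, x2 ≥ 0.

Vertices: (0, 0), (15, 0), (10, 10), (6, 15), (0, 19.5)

Evaluate the objective at each vertex of the feasible region:
  z(0, 0) = 0
  z(15, 0) = 45
  z(10, 10) = 50  ←
  z(6, 15) = 48
  z(0, 19.5) = 39
The maximum is at x1 = 10, x2 = 10.

(10, 10)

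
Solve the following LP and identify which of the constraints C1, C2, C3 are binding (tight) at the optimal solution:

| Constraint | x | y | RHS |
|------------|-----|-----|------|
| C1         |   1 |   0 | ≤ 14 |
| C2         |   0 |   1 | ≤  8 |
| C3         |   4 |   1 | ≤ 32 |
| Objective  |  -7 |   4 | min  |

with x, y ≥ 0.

At x = 8, y = 0, compute slack b - a·x for each constraint:
  C1: 14 − 8 = 6  (slack)
  C2: 8 − 0 = 8  (slack)
  C3: 32 − 32 = 0  (binding)

Optimal: x = 8, y = 0
Binding: C3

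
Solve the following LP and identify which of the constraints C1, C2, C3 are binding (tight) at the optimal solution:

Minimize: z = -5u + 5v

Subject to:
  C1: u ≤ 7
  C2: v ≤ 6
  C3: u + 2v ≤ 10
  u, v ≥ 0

At u = 7, v = 0, compute slack b - a·x for each constraint:
  C1: 7 − 7 = 0  (binding)
  C2: 6 − 0 = 6  (slack)
  C3: 10 − 7 = 3  (slack)

Optimal: u = 7, v = 0
Binding: C1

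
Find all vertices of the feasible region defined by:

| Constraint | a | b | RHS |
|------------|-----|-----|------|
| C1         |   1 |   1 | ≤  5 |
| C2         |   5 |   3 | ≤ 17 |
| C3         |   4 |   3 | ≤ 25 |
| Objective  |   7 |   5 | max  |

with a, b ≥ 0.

(0, 0), (3.4, 0), (1, 4), (0, 5)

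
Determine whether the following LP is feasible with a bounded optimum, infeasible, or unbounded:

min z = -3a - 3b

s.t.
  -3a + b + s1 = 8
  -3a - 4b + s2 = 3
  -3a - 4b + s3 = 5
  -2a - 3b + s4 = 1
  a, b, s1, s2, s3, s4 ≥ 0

Unbounded (objective can decrease without bound)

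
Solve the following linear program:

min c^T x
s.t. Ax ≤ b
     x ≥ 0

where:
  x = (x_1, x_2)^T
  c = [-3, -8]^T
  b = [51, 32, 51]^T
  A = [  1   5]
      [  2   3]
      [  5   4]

Evaluate the objective at each vertex of the feasible region:
  z(0, 0) = 0
  z(10.2, 0) = -30.6
  z(3.571, 8.286) = -77
  z(1, 10) = -83  ←
  z(0, 10.2) = -81.6
The minimum is at x_1 = 1, x_2 = 10.

x_1 = 1, x_2 = 10, z = -83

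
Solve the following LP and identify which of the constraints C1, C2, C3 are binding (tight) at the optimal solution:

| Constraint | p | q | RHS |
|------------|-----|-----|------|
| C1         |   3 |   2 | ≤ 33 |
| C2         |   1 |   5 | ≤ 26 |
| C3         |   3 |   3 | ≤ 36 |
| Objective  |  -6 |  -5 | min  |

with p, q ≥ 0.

At p = 9, q = 3, compute slack b - a·x for each constraint:
  C1: 33 − 33 = 0  (binding)
  C2: 26 − 24 = 2  (slack)
  C3: 36 − 36 = 0  (binding)

Optimal: p = 9, q = 3
Binding: C1, C3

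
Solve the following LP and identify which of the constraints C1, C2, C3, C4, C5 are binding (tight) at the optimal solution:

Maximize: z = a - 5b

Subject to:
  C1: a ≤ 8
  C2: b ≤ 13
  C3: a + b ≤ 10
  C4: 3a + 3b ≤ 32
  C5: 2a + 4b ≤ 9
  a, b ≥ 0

At a = 4.5, b = 0, compute slack b - a·x for each constraint:
  C1: 8 − 4.5 = 3.5  (slack)
  C2: 13 − 0 = 13  (slack)
  C3: 10 − 4.5 = 5.5  (slack)
  C4: 32 − 13.5 = 18.5  (slack)
  C5: 9 − 9 = 0  (binding)

Optimal: a = 4.5, b = 0
Binding: C5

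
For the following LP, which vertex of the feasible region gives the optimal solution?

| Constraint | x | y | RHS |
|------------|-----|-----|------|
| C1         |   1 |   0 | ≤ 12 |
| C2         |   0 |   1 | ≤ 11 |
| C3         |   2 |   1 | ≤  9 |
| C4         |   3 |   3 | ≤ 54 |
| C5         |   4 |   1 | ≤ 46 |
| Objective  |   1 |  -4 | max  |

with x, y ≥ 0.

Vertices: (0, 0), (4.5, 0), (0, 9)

Evaluate the objective at each vertex of the feasible region:
  z(0, 0) = 0
  z(4.5, 0) = 4.5  ←
  z(0, 9) = -36
The maximum is at x = 4.5, y = 0.

(4.5, 0)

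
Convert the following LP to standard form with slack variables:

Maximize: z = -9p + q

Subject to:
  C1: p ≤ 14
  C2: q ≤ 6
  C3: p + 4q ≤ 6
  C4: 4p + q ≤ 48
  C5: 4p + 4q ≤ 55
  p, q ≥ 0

max z = -9p + q

s.t.
  p + s1 = 14
  q + s2 = 6
  p + 4q + s3 = 6
  4p + q + s4 = 48
  4p + 4q + s5 = 55
  p, q, s1, s2, s3, s4, s5 ≥ 0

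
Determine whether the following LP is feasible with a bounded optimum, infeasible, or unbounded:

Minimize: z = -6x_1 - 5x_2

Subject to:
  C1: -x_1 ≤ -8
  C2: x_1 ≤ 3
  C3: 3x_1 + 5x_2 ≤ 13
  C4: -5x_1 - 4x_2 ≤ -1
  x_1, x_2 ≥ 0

Infeasible (no feasible solution exists)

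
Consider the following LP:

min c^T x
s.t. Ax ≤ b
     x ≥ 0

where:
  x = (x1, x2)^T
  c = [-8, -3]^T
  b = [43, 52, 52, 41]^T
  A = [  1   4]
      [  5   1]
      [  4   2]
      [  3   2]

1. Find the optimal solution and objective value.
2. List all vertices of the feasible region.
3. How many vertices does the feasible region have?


1. x1 = 9, x2 = 7, z = -93
2. (0, 0), (10.4, 0), (9, 7), (7.8, 8.8), (0, 10.75)
3. 5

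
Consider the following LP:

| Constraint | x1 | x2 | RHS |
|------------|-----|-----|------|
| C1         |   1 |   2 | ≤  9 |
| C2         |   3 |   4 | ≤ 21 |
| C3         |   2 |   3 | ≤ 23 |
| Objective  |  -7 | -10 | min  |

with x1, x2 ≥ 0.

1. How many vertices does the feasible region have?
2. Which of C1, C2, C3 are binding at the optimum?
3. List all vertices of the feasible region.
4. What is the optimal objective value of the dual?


1. 4
2. C1, C2
3. (0, 0), (7, 0), (3, 3), (0, 4.5)
4. -51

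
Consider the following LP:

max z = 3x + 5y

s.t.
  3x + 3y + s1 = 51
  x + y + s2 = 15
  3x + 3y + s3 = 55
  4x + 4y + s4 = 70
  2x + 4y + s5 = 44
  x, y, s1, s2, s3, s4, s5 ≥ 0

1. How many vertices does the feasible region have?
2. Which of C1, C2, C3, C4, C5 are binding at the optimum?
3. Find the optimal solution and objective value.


1. 4
2. C2, C5
3. x = 8, y = 7, z = 59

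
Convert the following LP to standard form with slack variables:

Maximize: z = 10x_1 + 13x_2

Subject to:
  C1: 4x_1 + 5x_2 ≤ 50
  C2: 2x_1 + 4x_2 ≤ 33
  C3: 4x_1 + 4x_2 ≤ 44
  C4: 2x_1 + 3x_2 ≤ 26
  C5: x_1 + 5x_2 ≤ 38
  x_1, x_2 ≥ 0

max z = 10x_1 + 13x_2

s.t.
  4x_1 + 5x_2 + s1 = 50
  2x_1 + 4x_2 + s2 = 33
  4x_1 + 4x_2 + s3 = 44
  2x_1 + 3x_2 + s4 = 26
  x_1 + 5x_2 + s5 = 38
  x_1, x_2, s1, s2, s3, s4, s5 ≥ 0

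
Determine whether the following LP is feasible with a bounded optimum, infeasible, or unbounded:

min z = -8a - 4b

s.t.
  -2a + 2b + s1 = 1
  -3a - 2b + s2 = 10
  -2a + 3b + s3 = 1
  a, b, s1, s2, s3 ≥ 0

Unbounded (objective can decrease without bound)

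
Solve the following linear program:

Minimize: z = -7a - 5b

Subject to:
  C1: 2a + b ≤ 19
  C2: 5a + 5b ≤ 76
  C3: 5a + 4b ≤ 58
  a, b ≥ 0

Evaluate the objective at each vertex of the feasible region:
  z(0, 0) = 0
  z(9.5, 0) = -66.5
  z(6, 7) = -77  ←
  z(0, 14.5) = -72.5
The minimum is at a = 6, b = 7.

a = 6, b = 7, z = -77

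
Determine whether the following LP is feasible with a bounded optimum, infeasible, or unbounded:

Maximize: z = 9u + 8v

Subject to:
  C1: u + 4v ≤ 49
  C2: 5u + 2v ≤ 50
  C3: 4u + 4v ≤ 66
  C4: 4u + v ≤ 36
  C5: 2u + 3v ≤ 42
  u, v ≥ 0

Feasible with a bounded optimal solution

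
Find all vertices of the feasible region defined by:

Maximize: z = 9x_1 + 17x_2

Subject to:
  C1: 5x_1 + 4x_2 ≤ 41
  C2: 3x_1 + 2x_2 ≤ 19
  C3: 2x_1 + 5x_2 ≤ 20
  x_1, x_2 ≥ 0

(0, 0), (6.333, 0), (5, 2), (0, 4)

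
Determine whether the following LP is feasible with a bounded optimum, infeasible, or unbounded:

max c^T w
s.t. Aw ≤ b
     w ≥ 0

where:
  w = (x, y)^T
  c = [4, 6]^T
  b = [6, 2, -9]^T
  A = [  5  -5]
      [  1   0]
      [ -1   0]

Infeasible (no feasible solution exists)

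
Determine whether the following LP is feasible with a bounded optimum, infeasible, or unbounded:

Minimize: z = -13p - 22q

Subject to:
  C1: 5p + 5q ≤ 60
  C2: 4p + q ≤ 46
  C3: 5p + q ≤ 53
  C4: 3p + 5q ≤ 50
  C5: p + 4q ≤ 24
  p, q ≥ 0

Feasible with a bounded optimal solution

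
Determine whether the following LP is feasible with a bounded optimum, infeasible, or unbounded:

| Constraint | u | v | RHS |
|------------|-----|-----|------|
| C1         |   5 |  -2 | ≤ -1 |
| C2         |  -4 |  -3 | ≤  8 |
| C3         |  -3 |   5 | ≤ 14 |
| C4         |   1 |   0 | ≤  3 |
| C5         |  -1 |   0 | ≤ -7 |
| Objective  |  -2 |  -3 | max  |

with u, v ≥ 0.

Infeasible (no feasible solution exists)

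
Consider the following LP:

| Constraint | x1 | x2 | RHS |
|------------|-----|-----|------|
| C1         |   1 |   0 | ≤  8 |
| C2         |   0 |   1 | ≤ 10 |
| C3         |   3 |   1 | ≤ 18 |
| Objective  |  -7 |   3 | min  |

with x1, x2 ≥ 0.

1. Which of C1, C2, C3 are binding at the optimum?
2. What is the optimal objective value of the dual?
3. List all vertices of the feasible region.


1. C3
2. -42
3. (0, 0), (6, 0), (2.667, 10), (0, 10)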